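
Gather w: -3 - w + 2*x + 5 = -w + 2*x + 2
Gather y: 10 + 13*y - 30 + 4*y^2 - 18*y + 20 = 4*y^2 - 5*y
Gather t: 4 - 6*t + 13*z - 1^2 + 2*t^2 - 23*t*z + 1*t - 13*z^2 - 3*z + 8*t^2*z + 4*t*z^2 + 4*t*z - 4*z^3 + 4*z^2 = t^2*(8*z + 2) + t*(4*z^2 - 19*z - 5) - 4*z^3 - 9*z^2 + 10*z + 3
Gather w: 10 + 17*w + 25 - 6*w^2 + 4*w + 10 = -6*w^2 + 21*w + 45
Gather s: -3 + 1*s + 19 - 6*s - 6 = 10 - 5*s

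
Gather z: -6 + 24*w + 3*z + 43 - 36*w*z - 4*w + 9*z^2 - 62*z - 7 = 20*w + 9*z^2 + z*(-36*w - 59) + 30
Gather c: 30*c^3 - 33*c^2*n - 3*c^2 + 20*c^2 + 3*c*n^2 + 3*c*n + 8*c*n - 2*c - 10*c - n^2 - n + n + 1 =30*c^3 + c^2*(17 - 33*n) + c*(3*n^2 + 11*n - 12) - n^2 + 1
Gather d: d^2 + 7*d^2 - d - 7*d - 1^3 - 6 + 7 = 8*d^2 - 8*d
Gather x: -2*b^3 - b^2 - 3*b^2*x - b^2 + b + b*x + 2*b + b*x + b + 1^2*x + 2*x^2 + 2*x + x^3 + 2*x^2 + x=-2*b^3 - 2*b^2 + 4*b + x^3 + 4*x^2 + x*(-3*b^2 + 2*b + 4)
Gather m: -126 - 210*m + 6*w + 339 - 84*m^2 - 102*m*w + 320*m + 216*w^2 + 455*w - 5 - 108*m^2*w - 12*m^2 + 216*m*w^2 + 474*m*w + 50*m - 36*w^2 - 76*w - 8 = m^2*(-108*w - 96) + m*(216*w^2 + 372*w + 160) + 180*w^2 + 385*w + 200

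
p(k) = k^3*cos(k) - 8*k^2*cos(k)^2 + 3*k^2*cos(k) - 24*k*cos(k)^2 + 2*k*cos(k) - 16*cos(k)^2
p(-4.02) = -4.23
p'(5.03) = 24.90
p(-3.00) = -9.74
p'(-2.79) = 16.06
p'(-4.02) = -29.48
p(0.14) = -18.80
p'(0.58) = 10.75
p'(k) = -k^3*sin(k) + 16*k^2*sin(k)*cos(k) - 3*k^2*sin(k) + 3*k^2*cos(k) + 48*k*sin(k)*cos(k) - 2*k*sin(k) - 16*k*cos(k)^2 + 6*k*cos(k) + 32*sin(k)*cos(k) - 24*cos(k)^2 + 2*cos(k)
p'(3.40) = -13.90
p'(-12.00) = 1930.29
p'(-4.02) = -29.48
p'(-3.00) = 16.26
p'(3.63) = 97.30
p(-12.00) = -1740.53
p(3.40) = -255.77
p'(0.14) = -17.51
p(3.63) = -246.18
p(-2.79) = -6.27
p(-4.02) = -4.23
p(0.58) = -20.84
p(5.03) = 33.52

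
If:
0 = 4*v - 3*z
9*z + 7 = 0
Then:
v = -7/12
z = -7/9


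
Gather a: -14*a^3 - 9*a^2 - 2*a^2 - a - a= -14*a^3 - 11*a^2 - 2*a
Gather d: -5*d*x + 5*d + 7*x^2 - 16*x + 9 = d*(5 - 5*x) + 7*x^2 - 16*x + 9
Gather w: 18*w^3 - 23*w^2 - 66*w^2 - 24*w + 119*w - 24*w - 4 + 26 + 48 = 18*w^3 - 89*w^2 + 71*w + 70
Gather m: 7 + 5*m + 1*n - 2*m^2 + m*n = -2*m^2 + m*(n + 5) + n + 7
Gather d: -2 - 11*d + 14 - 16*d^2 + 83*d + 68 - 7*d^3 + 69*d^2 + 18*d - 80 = -7*d^3 + 53*d^2 + 90*d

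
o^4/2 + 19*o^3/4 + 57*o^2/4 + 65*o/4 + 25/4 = (o/2 + 1/2)*(o + 1)*(o + 5/2)*(o + 5)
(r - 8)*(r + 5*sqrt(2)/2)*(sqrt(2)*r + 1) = sqrt(2)*r^3 - 8*sqrt(2)*r^2 + 6*r^2 - 48*r + 5*sqrt(2)*r/2 - 20*sqrt(2)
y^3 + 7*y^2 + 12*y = y*(y + 3)*(y + 4)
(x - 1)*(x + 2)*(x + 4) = x^3 + 5*x^2 + 2*x - 8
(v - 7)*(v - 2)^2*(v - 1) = v^4 - 12*v^3 + 43*v^2 - 60*v + 28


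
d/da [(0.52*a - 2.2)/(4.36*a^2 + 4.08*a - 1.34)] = (-2.2672*a^2 + 19.184*a + 8.2792)/(19.0096*a^4 + 35.5776*a^3 + 4.9616*a^2 - 10.9344*a + 1.7956)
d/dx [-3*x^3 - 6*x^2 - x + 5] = -9*x^2 - 12*x - 1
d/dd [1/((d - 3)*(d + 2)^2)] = ((3 - d)*(d + 2) - 2*(d - 3)^2)/((d - 3)^3*(d + 2)^3)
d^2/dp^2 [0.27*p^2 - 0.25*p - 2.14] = 0.540000000000000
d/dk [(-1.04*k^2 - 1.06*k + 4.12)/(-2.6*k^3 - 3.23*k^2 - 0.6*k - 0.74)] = (-2.704*k^4 - 5.512*k^3 + 29.3362*k^2 + 28.1544*k + 3.2564)/(6.76*k^6 + 16.796*k^5 + 13.5529*k^4 + 7.724*k^3 + 5.1404*k^2 + 0.888*k + 0.5476)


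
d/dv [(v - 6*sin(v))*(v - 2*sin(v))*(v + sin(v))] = -7*v^2*cos(v) + 3*v^2 - 14*v*sin(v) + 4*v*sin(2*v) + 36*sin(v)^2*cos(v) + 4*sin(v)^2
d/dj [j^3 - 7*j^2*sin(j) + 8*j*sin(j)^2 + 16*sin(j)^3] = -7*j^2*cos(j) + 3*j^2 - 14*j*sin(j) + 8*j*sin(2*j) + 48*sin(j)^2*cos(j) + 8*sin(j)^2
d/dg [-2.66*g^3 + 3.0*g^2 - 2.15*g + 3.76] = -7.98*g^2 + 6.0*g - 2.15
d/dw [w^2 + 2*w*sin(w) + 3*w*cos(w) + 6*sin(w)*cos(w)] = -3*w*sin(w) + 2*w*cos(w) + 2*w + 2*sin(w) + 3*cos(w) + 6*cos(2*w)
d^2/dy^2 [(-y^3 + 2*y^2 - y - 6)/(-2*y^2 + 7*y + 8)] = 2*(41*y^3 + 144*y^2 - 12*y + 206)/(8*y^6 - 84*y^5 + 198*y^4 + 329*y^3 - 792*y^2 - 1344*y - 512)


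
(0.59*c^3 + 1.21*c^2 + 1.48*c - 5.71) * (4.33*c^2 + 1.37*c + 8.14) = 2.5547*c^5 + 6.0476*c^4 + 12.8687*c^3 - 12.8473*c^2 + 4.2245*c - 46.4794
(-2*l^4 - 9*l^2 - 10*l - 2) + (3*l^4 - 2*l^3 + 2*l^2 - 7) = l^4 - 2*l^3 - 7*l^2 - 10*l - 9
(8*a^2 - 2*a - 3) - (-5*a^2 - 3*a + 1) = 13*a^2 + a - 4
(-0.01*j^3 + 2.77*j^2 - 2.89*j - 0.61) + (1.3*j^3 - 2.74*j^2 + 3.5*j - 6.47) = 1.29*j^3 + 0.0299999999999998*j^2 + 0.61*j - 7.08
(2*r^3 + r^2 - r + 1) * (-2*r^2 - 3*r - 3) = -4*r^5 - 8*r^4 - 7*r^3 - 2*r^2 - 3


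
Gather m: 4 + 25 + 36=65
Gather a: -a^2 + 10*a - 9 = -a^2 + 10*a - 9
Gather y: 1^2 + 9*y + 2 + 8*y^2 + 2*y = 8*y^2 + 11*y + 3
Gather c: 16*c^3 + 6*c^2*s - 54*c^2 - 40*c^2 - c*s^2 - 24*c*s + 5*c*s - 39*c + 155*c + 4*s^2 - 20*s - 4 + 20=16*c^3 + c^2*(6*s - 94) + c*(-s^2 - 19*s + 116) + 4*s^2 - 20*s + 16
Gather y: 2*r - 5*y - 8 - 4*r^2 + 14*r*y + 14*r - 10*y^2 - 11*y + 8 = -4*r^2 + 16*r - 10*y^2 + y*(14*r - 16)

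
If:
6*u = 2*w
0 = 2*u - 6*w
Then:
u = 0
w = 0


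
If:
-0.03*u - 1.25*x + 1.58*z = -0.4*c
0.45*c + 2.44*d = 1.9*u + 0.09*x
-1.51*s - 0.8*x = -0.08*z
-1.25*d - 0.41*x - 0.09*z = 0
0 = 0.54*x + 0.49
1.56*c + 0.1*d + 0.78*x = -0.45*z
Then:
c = 0.68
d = 0.36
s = 0.43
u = 0.67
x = -0.91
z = -0.88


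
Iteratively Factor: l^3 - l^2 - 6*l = (l + 2)*(l^2 - 3*l) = l*(l + 2)*(l - 3)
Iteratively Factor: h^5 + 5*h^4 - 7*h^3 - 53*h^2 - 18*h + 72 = (h - 3)*(h^4 + 8*h^3 + 17*h^2 - 2*h - 24) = (h - 3)*(h + 4)*(h^3 + 4*h^2 + h - 6) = (h - 3)*(h + 3)*(h + 4)*(h^2 + h - 2) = (h - 3)*(h + 2)*(h + 3)*(h + 4)*(h - 1)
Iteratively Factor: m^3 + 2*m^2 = (m)*(m^2 + 2*m) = m^2*(m + 2)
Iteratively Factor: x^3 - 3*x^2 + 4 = (x + 1)*(x^2 - 4*x + 4) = (x - 2)*(x + 1)*(x - 2)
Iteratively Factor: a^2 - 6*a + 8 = (a - 4)*(a - 2)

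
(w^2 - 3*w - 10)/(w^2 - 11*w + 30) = (w + 2)/(w - 6)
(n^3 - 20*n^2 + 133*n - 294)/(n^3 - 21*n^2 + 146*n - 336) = (n - 7)/(n - 8)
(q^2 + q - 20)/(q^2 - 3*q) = (q^2 + q - 20)/(q*(q - 3))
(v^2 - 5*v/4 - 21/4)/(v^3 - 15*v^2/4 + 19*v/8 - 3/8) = 2*(4*v + 7)/(8*v^2 - 6*v + 1)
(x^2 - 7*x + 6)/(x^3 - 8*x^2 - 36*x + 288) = (x - 1)/(x^2 - 2*x - 48)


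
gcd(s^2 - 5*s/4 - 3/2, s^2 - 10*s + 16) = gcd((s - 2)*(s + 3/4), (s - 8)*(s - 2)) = s - 2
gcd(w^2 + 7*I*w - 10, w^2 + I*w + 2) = w + 2*I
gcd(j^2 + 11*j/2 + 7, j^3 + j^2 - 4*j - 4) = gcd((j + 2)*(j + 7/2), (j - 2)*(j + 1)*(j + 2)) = j + 2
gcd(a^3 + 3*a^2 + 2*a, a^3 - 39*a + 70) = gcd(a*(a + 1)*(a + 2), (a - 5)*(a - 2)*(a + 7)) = 1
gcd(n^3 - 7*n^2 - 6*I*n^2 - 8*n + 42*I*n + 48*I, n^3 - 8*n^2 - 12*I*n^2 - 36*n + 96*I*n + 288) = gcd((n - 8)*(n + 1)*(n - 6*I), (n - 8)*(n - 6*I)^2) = n^2 + n*(-8 - 6*I) + 48*I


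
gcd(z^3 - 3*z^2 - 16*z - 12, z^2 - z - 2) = z + 1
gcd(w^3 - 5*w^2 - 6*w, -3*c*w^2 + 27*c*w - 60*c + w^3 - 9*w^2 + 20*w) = 1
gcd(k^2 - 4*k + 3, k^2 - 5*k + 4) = k - 1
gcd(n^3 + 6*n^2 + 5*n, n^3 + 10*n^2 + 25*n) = n^2 + 5*n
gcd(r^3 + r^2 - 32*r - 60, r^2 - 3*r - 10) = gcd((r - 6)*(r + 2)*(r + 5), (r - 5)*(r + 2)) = r + 2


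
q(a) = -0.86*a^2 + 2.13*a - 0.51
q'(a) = 2.13 - 1.72*a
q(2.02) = 0.28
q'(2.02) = -1.34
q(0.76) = 0.61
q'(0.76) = 0.82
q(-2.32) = -10.08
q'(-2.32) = 6.12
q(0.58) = 0.44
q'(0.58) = 1.13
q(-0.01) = -0.53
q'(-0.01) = 2.15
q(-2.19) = -9.30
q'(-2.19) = 5.90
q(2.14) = 0.11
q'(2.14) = -1.55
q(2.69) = -1.00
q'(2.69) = -2.50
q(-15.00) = -225.96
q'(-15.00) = 27.93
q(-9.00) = -89.34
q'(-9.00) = 17.61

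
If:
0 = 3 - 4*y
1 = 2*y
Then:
No Solution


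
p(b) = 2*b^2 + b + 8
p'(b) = 4*b + 1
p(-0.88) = 8.67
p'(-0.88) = -2.52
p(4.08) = 45.37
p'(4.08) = 17.32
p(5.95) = 84.76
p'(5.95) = 24.80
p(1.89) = 17.03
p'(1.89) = 8.56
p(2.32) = 21.08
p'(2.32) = 10.28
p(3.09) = 30.19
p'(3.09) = 13.36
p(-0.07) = 7.94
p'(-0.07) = 0.72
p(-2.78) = 20.68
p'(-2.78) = -10.12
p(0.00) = 8.00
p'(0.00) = 1.00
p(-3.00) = 23.00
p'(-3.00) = -11.00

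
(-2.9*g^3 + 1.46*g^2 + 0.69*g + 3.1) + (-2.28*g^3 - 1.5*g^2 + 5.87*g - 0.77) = -5.18*g^3 - 0.04*g^2 + 6.56*g + 2.33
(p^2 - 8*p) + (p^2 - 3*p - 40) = 2*p^2 - 11*p - 40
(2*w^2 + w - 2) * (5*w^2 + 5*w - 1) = 10*w^4 + 15*w^3 - 7*w^2 - 11*w + 2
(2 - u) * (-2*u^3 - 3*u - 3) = 2*u^4 - 4*u^3 + 3*u^2 - 3*u - 6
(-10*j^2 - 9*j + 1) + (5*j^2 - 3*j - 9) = -5*j^2 - 12*j - 8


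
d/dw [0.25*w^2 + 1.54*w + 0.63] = 0.5*w + 1.54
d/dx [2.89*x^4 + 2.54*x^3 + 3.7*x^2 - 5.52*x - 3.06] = 11.56*x^3 + 7.62*x^2 + 7.4*x - 5.52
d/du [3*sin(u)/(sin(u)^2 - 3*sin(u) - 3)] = 3*(cos(u)^2 - 4)*cos(u)/(sin(u)^2 - 3*sin(u) - 3)^2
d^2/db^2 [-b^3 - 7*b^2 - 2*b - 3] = -6*b - 14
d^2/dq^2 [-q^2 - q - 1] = -2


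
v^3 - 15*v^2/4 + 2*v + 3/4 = (v - 3)*(v - 1)*(v + 1/4)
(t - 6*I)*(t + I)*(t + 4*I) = t^3 - I*t^2 + 26*t + 24*I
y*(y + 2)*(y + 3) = y^3 + 5*y^2 + 6*y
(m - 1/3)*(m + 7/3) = m^2 + 2*m - 7/9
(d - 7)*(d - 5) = d^2 - 12*d + 35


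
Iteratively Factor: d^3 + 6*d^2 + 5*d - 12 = (d + 4)*(d^2 + 2*d - 3) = (d + 3)*(d + 4)*(d - 1)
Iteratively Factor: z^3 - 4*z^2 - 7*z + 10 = (z - 1)*(z^2 - 3*z - 10) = (z - 5)*(z - 1)*(z + 2)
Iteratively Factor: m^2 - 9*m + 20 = (m - 5)*(m - 4)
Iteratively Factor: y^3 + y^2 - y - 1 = (y + 1)*(y^2 - 1) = (y + 1)^2*(y - 1)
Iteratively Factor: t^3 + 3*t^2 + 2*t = (t + 1)*(t^2 + 2*t) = t*(t + 1)*(t + 2)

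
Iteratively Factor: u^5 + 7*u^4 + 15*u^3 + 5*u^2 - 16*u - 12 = (u + 1)*(u^4 + 6*u^3 + 9*u^2 - 4*u - 12) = (u - 1)*(u + 1)*(u^3 + 7*u^2 + 16*u + 12) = (u - 1)*(u + 1)*(u + 2)*(u^2 + 5*u + 6) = (u - 1)*(u + 1)*(u + 2)^2*(u + 3)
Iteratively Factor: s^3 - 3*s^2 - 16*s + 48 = (s + 4)*(s^2 - 7*s + 12) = (s - 4)*(s + 4)*(s - 3)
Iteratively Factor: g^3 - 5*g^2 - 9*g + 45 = (g - 3)*(g^2 - 2*g - 15) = (g - 5)*(g - 3)*(g + 3)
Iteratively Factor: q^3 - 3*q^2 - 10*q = (q)*(q^2 - 3*q - 10) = q*(q + 2)*(q - 5)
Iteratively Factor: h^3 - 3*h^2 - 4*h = (h)*(h^2 - 3*h - 4) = h*(h - 4)*(h + 1)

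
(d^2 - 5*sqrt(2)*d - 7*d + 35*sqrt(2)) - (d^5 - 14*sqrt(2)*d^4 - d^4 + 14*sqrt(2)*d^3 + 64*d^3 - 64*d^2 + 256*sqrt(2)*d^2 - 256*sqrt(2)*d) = -d^5 + d^4 + 14*sqrt(2)*d^4 - 64*d^3 - 14*sqrt(2)*d^3 - 256*sqrt(2)*d^2 + 65*d^2 - 7*d + 251*sqrt(2)*d + 35*sqrt(2)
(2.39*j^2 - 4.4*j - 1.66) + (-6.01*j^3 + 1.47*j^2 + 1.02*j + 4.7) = -6.01*j^3 + 3.86*j^2 - 3.38*j + 3.04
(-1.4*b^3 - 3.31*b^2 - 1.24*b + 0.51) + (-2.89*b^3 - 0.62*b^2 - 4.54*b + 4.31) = -4.29*b^3 - 3.93*b^2 - 5.78*b + 4.82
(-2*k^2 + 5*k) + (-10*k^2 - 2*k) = -12*k^2 + 3*k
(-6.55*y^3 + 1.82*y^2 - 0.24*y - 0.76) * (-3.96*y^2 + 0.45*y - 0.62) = 25.938*y^5 - 10.1547*y^4 + 5.8304*y^3 + 1.7732*y^2 - 0.1932*y + 0.4712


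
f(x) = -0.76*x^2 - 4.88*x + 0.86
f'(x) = -1.52*x - 4.88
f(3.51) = -25.63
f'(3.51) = -10.22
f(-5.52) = 4.64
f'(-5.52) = 3.51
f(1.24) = -6.36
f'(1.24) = -6.76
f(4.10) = -31.92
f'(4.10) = -11.11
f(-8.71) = -14.29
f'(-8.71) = 8.36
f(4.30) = -34.18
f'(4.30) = -11.42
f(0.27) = -0.51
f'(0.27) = -5.29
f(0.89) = -4.09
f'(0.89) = -6.23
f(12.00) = -167.14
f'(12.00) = -23.12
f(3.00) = -20.62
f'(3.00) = -9.44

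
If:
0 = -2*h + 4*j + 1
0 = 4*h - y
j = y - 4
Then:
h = 15/14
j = 2/7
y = 30/7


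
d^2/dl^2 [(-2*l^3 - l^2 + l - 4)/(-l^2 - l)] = 8*(3*l^2 + 3*l + 1)/(l^3*(l^3 + 3*l^2 + 3*l + 1))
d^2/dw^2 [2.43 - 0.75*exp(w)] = -0.75*exp(w)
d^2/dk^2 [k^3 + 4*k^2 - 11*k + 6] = 6*k + 8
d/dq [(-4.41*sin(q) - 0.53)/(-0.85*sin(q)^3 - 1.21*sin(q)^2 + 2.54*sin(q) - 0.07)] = (-7.497*sin(q)^3 - 6.6876*sin(q)^2 - 1.2826*sin(q) + 1.6549)*cos(q)/(0.7225*sin(q)^6 + 2.057*sin(q)^5 - 2.8539*sin(q)^4 - 6.0278*sin(q)^3 + 6.621*sin(q)^2 - 0.3556*sin(q) + 0.0049)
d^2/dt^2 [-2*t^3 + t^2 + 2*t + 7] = 2 - 12*t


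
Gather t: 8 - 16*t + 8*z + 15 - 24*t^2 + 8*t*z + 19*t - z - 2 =-24*t^2 + t*(8*z + 3) + 7*z + 21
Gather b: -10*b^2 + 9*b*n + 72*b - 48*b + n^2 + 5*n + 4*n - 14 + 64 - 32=-10*b^2 + b*(9*n + 24) + n^2 + 9*n + 18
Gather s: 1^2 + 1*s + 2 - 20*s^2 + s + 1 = -20*s^2 + 2*s + 4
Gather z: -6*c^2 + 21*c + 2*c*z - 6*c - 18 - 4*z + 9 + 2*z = -6*c^2 + 15*c + z*(2*c - 2) - 9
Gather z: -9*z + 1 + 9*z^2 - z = 9*z^2 - 10*z + 1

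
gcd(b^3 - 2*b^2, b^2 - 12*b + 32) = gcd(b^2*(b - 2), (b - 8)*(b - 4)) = 1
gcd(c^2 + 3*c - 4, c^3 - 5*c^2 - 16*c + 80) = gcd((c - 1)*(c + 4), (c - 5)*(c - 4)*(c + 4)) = c + 4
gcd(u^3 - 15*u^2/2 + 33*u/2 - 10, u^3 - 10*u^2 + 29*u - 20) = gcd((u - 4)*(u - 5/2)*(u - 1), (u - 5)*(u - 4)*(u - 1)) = u^2 - 5*u + 4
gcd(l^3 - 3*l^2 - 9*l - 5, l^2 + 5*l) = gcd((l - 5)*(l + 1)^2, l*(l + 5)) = 1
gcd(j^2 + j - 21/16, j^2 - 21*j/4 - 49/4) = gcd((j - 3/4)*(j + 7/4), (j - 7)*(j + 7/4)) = j + 7/4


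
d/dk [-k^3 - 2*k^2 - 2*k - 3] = -3*k^2 - 4*k - 2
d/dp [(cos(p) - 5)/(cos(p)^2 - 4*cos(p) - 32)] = (cos(p)^2 - 10*cos(p) + 52)*sin(p)/(sin(p)^2 + 4*cos(p) + 31)^2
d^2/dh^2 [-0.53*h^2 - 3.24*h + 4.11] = -1.06000000000000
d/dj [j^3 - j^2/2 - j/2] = 3*j^2 - j - 1/2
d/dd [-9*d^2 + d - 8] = 1 - 18*d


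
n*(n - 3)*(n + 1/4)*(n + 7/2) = n^4 + 3*n^3/4 - 83*n^2/8 - 21*n/8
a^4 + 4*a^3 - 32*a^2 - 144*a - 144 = (a - 6)*(a + 2)^2*(a + 6)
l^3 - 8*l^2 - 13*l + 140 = (l - 7)*(l - 5)*(l + 4)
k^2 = k^2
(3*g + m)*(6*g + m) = 18*g^2 + 9*g*m + m^2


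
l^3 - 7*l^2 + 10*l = l*(l - 5)*(l - 2)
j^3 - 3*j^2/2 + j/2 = j*(j - 1)*(j - 1/2)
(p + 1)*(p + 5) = p^2 + 6*p + 5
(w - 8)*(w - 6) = w^2 - 14*w + 48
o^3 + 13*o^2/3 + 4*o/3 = o*(o + 1/3)*(o + 4)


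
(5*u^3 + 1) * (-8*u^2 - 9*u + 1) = -40*u^5 - 45*u^4 + 5*u^3 - 8*u^2 - 9*u + 1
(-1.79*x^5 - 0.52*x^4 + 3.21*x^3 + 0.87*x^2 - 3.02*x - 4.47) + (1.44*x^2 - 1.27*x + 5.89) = -1.79*x^5 - 0.52*x^4 + 3.21*x^3 + 2.31*x^2 - 4.29*x + 1.42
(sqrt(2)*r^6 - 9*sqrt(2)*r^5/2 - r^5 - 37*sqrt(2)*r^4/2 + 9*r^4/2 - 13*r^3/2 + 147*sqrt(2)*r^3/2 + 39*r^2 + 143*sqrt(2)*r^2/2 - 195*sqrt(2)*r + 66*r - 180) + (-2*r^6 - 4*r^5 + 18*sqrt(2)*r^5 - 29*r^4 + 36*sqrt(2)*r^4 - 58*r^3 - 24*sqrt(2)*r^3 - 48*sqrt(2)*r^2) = -2*r^6 + sqrt(2)*r^6 - 5*r^5 + 27*sqrt(2)*r^5/2 - 49*r^4/2 + 35*sqrt(2)*r^4/2 - 129*r^3/2 + 99*sqrt(2)*r^3/2 + 47*sqrt(2)*r^2/2 + 39*r^2 - 195*sqrt(2)*r + 66*r - 180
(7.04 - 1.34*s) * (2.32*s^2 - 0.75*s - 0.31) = -3.1088*s^3 + 17.3378*s^2 - 4.8646*s - 2.1824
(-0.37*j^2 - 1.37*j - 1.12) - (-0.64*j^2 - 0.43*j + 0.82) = 0.27*j^2 - 0.94*j - 1.94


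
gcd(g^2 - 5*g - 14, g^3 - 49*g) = g - 7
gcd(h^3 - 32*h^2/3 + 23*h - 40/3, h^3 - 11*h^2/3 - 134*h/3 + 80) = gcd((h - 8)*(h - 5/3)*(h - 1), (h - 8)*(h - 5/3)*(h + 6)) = h^2 - 29*h/3 + 40/3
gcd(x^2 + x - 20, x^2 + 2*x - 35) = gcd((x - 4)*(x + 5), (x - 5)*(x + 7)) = 1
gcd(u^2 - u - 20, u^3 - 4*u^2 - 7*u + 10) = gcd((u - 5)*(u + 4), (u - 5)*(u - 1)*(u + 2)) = u - 5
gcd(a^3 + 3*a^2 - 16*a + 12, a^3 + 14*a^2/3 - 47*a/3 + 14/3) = a - 2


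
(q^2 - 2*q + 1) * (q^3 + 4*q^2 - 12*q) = q^5 + 2*q^4 - 19*q^3 + 28*q^2 - 12*q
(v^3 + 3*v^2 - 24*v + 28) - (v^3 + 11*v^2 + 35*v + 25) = -8*v^2 - 59*v + 3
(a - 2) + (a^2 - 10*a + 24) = a^2 - 9*a + 22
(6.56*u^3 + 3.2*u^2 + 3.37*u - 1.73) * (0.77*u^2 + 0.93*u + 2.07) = 5.0512*u^5 + 8.5648*u^4 + 19.1501*u^3 + 8.426*u^2 + 5.367*u - 3.5811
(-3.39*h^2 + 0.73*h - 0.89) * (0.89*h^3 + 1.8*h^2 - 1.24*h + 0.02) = -3.0171*h^5 - 5.4523*h^4 + 4.7255*h^3 - 2.575*h^2 + 1.1182*h - 0.0178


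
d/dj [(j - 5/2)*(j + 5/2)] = 2*j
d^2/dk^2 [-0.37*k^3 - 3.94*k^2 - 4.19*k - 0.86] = -2.22*k - 7.88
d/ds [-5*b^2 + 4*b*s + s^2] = 4*b + 2*s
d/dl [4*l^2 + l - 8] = 8*l + 1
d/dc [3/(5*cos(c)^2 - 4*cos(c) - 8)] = 6*(5*cos(c) - 2)*sin(c)/(-5*cos(c)^2 + 4*cos(c) + 8)^2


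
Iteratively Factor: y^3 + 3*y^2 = (y)*(y^2 + 3*y) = y^2*(y + 3)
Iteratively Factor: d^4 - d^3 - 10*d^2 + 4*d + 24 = (d + 2)*(d^3 - 3*d^2 - 4*d + 12) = (d - 3)*(d + 2)*(d^2 - 4) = (d - 3)*(d + 2)^2*(d - 2)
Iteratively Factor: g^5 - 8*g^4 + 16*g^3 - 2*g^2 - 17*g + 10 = (g - 2)*(g^4 - 6*g^3 + 4*g^2 + 6*g - 5) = (g - 5)*(g - 2)*(g^3 - g^2 - g + 1) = (g - 5)*(g - 2)*(g - 1)*(g^2 - 1) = (g - 5)*(g - 2)*(g - 1)^2*(g + 1)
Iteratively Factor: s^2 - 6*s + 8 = (s - 2)*(s - 4)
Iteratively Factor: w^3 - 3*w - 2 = (w + 1)*(w^2 - w - 2) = (w + 1)^2*(w - 2)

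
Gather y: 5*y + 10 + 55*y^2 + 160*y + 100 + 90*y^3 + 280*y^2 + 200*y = 90*y^3 + 335*y^2 + 365*y + 110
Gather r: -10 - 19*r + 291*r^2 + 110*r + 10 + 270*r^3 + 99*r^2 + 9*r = 270*r^3 + 390*r^2 + 100*r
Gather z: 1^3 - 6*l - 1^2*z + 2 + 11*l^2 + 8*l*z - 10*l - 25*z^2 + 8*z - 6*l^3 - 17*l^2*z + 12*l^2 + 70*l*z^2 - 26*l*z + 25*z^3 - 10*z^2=-6*l^3 + 23*l^2 - 16*l + 25*z^3 + z^2*(70*l - 35) + z*(-17*l^2 - 18*l + 7) + 3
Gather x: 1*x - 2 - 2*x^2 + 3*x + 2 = -2*x^2 + 4*x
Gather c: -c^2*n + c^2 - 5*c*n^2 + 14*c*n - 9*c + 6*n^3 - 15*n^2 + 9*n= c^2*(1 - n) + c*(-5*n^2 + 14*n - 9) + 6*n^3 - 15*n^2 + 9*n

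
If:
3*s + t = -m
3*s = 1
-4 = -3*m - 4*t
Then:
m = -8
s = 1/3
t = 7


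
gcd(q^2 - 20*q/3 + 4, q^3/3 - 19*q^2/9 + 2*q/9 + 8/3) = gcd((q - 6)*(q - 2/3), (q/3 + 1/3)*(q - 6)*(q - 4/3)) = q - 6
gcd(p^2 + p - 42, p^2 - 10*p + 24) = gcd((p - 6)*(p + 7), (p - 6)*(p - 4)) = p - 6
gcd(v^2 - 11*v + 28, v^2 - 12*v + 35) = v - 7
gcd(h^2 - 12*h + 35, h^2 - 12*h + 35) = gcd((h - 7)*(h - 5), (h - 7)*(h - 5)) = h^2 - 12*h + 35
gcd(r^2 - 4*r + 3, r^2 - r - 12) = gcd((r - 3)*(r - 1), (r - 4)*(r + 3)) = 1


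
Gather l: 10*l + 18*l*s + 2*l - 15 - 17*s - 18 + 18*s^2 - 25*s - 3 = l*(18*s + 12) + 18*s^2 - 42*s - 36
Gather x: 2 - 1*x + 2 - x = 4 - 2*x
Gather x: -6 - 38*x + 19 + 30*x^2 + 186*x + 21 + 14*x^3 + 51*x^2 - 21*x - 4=14*x^3 + 81*x^2 + 127*x + 30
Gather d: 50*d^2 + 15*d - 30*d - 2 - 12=50*d^2 - 15*d - 14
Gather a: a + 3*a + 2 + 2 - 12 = 4*a - 8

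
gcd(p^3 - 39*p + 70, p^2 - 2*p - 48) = 1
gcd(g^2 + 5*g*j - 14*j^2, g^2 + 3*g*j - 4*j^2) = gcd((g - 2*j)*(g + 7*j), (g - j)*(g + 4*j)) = 1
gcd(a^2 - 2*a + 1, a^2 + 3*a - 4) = a - 1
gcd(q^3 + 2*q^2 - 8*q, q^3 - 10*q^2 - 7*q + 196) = q + 4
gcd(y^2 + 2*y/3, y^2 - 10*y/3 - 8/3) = y + 2/3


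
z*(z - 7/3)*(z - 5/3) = z^3 - 4*z^2 + 35*z/9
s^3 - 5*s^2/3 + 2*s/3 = s*(s - 1)*(s - 2/3)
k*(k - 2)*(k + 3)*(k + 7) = k^4 + 8*k^3 + k^2 - 42*k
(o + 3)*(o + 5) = o^2 + 8*o + 15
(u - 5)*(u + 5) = u^2 - 25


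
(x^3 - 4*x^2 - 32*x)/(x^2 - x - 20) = x*(x - 8)/(x - 5)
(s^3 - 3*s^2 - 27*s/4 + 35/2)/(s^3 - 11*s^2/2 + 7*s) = (s + 5/2)/s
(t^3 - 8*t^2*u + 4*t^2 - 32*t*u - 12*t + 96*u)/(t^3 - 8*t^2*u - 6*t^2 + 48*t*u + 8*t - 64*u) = (t + 6)/(t - 4)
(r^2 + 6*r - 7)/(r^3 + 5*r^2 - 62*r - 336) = (r - 1)/(r^2 - 2*r - 48)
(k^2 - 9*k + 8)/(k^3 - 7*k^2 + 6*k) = (k - 8)/(k*(k - 6))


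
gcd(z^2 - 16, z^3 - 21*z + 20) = z - 4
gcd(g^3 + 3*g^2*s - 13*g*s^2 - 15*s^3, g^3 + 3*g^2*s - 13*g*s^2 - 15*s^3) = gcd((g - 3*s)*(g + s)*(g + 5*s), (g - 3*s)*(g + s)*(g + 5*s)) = -g^3 - 3*g^2*s + 13*g*s^2 + 15*s^3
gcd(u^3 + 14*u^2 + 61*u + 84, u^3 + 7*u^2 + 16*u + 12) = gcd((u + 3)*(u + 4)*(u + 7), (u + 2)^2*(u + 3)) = u + 3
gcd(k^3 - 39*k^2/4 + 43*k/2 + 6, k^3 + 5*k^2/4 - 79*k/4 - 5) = k^2 - 15*k/4 - 1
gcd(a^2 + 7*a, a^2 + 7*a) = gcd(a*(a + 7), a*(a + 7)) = a^2 + 7*a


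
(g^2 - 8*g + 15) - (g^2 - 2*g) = 15 - 6*g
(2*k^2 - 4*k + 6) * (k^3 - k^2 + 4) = 2*k^5 - 6*k^4 + 10*k^3 + 2*k^2 - 16*k + 24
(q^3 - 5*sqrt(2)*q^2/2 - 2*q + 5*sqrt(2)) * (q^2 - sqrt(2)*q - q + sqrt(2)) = q^5 - 7*sqrt(2)*q^4/2 - q^4 + 3*q^3 + 7*sqrt(2)*q^3/2 - 3*q^2 + 7*sqrt(2)*q^2 - 10*q - 7*sqrt(2)*q + 10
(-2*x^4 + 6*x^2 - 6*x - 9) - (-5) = -2*x^4 + 6*x^2 - 6*x - 4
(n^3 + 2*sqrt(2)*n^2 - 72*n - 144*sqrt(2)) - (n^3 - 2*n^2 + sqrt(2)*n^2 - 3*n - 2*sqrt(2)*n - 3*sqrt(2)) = sqrt(2)*n^2 + 2*n^2 - 69*n + 2*sqrt(2)*n - 141*sqrt(2)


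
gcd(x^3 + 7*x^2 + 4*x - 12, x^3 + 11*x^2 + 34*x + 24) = x + 6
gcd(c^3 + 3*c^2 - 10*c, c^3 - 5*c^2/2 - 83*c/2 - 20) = c + 5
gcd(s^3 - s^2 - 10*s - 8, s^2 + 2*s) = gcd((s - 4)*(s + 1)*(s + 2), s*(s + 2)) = s + 2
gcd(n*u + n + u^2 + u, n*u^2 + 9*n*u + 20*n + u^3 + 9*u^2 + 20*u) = n + u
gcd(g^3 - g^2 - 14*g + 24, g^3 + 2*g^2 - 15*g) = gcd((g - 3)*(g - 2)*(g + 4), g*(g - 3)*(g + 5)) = g - 3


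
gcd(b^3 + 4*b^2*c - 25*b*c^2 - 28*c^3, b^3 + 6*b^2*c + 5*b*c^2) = b + c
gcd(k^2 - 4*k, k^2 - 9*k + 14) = 1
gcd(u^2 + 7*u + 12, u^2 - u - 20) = u + 4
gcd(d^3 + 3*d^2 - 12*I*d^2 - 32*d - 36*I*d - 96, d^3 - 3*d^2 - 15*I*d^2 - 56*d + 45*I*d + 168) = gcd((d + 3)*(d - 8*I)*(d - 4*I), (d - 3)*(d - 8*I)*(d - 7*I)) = d - 8*I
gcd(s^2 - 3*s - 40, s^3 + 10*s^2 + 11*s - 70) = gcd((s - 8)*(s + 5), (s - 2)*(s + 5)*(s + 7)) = s + 5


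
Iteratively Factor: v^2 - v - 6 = (v - 3)*(v + 2)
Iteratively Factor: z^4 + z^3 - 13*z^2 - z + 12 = (z - 3)*(z^3 + 4*z^2 - z - 4) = (z - 3)*(z - 1)*(z^2 + 5*z + 4) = (z - 3)*(z - 1)*(z + 4)*(z + 1)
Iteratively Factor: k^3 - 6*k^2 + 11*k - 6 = (k - 2)*(k^2 - 4*k + 3) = (k - 3)*(k - 2)*(k - 1)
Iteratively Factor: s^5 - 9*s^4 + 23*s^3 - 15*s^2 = (s - 3)*(s^4 - 6*s^3 + 5*s^2) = s*(s - 3)*(s^3 - 6*s^2 + 5*s) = s*(s - 5)*(s - 3)*(s^2 - s) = s*(s - 5)*(s - 3)*(s - 1)*(s)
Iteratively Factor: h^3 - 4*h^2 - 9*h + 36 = (h + 3)*(h^2 - 7*h + 12) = (h - 3)*(h + 3)*(h - 4)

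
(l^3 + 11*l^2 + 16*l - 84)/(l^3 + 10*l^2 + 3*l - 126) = (l - 2)/(l - 3)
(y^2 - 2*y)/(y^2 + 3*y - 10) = y/(y + 5)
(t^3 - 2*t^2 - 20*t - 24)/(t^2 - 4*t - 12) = t + 2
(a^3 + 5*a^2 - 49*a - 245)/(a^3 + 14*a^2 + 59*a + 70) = (a - 7)/(a + 2)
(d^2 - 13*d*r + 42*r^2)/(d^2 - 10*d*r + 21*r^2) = (-d + 6*r)/(-d + 3*r)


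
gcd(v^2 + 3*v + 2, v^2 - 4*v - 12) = v + 2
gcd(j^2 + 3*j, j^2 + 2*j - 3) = j + 3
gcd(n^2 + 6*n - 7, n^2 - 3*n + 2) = n - 1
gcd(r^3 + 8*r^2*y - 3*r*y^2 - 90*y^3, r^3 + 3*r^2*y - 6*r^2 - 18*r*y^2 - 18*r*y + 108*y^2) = -r^2 - 3*r*y + 18*y^2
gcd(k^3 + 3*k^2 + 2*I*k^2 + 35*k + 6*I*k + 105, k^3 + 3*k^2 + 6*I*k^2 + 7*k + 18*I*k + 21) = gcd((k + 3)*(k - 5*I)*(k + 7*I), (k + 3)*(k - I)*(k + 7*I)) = k^2 + k*(3 + 7*I) + 21*I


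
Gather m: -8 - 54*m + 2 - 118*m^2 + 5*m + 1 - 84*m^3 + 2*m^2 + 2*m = -84*m^3 - 116*m^2 - 47*m - 5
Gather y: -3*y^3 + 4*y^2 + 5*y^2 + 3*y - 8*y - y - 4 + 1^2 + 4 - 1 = -3*y^3 + 9*y^2 - 6*y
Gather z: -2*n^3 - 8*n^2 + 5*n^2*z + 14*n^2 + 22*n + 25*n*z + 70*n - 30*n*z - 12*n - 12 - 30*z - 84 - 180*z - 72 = -2*n^3 + 6*n^2 + 80*n + z*(5*n^2 - 5*n - 210) - 168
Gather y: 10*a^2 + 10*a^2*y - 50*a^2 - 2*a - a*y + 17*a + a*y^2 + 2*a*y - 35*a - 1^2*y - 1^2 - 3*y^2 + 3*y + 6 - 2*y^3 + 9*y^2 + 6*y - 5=-40*a^2 - 20*a - 2*y^3 + y^2*(a + 6) + y*(10*a^2 + a + 8)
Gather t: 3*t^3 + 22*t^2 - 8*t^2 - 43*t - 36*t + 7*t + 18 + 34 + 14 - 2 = 3*t^3 + 14*t^2 - 72*t + 64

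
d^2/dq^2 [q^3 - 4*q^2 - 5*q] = 6*q - 8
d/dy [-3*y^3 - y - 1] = -9*y^2 - 1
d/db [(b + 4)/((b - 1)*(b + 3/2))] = 2*(-2*b^2 - 16*b - 7)/(4*b^4 + 4*b^3 - 11*b^2 - 6*b + 9)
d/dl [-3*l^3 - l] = -9*l^2 - 1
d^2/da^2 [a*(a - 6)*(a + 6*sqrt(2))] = 6*a - 12 + 12*sqrt(2)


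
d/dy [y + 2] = 1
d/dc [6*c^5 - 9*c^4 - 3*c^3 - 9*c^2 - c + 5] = 30*c^4 - 36*c^3 - 9*c^2 - 18*c - 1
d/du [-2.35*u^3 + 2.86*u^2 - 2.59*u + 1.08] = -7.05*u^2 + 5.72*u - 2.59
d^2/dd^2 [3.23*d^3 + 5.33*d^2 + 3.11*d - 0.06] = 19.38*d + 10.66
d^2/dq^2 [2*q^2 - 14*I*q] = 4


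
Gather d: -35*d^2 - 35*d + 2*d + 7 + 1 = -35*d^2 - 33*d + 8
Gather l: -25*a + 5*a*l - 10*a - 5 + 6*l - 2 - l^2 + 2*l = -35*a - l^2 + l*(5*a + 8) - 7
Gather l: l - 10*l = -9*l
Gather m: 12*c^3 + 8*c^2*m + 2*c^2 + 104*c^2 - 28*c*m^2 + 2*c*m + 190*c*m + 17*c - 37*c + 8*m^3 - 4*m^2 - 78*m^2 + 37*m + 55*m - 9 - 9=12*c^3 + 106*c^2 - 20*c + 8*m^3 + m^2*(-28*c - 82) + m*(8*c^2 + 192*c + 92) - 18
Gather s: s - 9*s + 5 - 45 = -8*s - 40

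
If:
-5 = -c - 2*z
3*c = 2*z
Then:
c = 5/4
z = 15/8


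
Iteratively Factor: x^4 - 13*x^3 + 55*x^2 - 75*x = (x - 5)*(x^3 - 8*x^2 + 15*x) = (x - 5)^2*(x^2 - 3*x) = x*(x - 5)^2*(x - 3)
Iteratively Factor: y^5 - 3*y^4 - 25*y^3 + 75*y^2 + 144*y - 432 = (y - 3)*(y^4 - 25*y^2 + 144) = (y - 3)*(y + 3)*(y^3 - 3*y^2 - 16*y + 48) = (y - 3)*(y + 3)*(y + 4)*(y^2 - 7*y + 12) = (y - 4)*(y - 3)*(y + 3)*(y + 4)*(y - 3)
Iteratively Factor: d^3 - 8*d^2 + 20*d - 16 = (d - 4)*(d^2 - 4*d + 4) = (d - 4)*(d - 2)*(d - 2)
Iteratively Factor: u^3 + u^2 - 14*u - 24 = (u - 4)*(u^2 + 5*u + 6) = (u - 4)*(u + 3)*(u + 2)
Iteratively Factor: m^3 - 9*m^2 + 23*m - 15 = (m - 5)*(m^2 - 4*m + 3) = (m - 5)*(m - 3)*(m - 1)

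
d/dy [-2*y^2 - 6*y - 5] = -4*y - 6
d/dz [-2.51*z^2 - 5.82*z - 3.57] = -5.02*z - 5.82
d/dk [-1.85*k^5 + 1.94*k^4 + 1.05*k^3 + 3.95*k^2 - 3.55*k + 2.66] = -9.25*k^4 + 7.76*k^3 + 3.15*k^2 + 7.9*k - 3.55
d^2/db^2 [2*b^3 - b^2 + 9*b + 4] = 12*b - 2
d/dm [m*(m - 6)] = 2*m - 6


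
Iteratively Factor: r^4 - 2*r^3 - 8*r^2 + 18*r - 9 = (r - 3)*(r^3 + r^2 - 5*r + 3) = (r - 3)*(r + 3)*(r^2 - 2*r + 1) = (r - 3)*(r - 1)*(r + 3)*(r - 1)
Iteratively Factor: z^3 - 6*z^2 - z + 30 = (z - 3)*(z^2 - 3*z - 10) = (z - 5)*(z - 3)*(z + 2)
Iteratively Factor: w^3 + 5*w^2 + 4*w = (w + 4)*(w^2 + w) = w*(w + 4)*(w + 1)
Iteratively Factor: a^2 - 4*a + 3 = (a - 3)*(a - 1)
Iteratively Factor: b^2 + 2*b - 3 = (b + 3)*(b - 1)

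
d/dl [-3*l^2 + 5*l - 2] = 5 - 6*l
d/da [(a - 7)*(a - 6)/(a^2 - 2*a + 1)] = (11*a - 71)/(a^3 - 3*a^2 + 3*a - 1)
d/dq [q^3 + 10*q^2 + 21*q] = 3*q^2 + 20*q + 21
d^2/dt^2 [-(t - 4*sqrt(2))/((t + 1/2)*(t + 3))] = 4*(-4*t^3 + 48*sqrt(2)*t^2 + 18*t + 168*sqrt(2)*t + 21 + 172*sqrt(2))/(8*t^6 + 84*t^5 + 330*t^4 + 595*t^3 + 495*t^2 + 189*t + 27)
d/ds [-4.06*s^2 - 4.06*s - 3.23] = -8.12*s - 4.06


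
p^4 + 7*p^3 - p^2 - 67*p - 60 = (p - 3)*(p + 1)*(p + 4)*(p + 5)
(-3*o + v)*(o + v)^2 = -3*o^3 - 5*o^2*v - o*v^2 + v^3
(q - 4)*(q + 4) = q^2 - 16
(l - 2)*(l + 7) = l^2 + 5*l - 14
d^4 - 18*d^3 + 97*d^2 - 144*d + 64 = (d - 8)^2*(d - 1)^2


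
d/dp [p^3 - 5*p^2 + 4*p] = 3*p^2 - 10*p + 4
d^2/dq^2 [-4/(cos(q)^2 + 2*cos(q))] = 2*(2*(1 - cos(2*q))^2 - 15*cos(q) + 6*cos(2*q) + 3*cos(3*q) - 18)/((cos(q) + 2)^3*cos(q)^3)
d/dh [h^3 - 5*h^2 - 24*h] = 3*h^2 - 10*h - 24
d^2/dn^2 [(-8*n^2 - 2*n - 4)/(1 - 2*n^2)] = 8*(2*n^3 + 24*n^2 + 3*n + 4)/(8*n^6 - 12*n^4 + 6*n^2 - 1)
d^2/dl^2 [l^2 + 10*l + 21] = 2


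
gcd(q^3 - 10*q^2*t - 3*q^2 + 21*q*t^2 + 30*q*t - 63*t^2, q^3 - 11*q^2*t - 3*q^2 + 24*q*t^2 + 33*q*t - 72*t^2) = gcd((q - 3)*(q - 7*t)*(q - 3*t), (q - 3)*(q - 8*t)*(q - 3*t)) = q^2 - 3*q*t - 3*q + 9*t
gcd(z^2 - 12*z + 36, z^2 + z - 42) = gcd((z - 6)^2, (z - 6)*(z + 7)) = z - 6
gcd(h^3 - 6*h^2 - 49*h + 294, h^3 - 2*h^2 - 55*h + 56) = h + 7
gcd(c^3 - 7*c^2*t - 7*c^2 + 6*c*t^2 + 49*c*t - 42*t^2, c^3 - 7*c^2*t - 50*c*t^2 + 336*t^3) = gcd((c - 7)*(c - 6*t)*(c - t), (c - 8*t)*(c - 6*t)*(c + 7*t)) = -c + 6*t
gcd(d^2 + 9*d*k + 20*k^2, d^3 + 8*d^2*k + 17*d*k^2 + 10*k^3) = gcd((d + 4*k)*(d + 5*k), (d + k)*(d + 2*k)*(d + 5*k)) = d + 5*k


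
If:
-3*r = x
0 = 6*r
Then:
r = 0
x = 0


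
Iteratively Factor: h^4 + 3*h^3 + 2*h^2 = (h + 2)*(h^3 + h^2) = (h + 1)*(h + 2)*(h^2) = h*(h + 1)*(h + 2)*(h)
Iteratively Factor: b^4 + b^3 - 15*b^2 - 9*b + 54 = (b + 3)*(b^3 - 2*b^2 - 9*b + 18) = (b + 3)^2*(b^2 - 5*b + 6) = (b - 2)*(b + 3)^2*(b - 3)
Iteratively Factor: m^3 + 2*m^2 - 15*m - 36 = (m + 3)*(m^2 - m - 12) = (m + 3)^2*(m - 4)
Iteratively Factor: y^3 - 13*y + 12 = (y + 4)*(y^2 - 4*y + 3) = (y - 3)*(y + 4)*(y - 1)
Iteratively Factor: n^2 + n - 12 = (n + 4)*(n - 3)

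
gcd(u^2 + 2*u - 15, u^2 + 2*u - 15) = u^2 + 2*u - 15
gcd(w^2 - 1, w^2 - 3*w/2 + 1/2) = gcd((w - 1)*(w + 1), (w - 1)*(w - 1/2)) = w - 1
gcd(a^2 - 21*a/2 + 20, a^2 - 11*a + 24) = a - 8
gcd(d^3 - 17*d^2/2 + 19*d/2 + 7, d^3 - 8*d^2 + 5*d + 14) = d^2 - 9*d + 14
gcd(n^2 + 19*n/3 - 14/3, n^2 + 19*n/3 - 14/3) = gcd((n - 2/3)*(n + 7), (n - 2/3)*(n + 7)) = n^2 + 19*n/3 - 14/3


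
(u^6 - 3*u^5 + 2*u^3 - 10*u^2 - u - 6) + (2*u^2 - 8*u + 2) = u^6 - 3*u^5 + 2*u^3 - 8*u^2 - 9*u - 4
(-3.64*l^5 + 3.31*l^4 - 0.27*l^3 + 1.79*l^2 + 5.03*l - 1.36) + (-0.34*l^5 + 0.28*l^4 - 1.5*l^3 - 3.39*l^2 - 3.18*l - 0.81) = -3.98*l^5 + 3.59*l^4 - 1.77*l^3 - 1.6*l^2 + 1.85*l - 2.17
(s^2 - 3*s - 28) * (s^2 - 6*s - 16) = s^4 - 9*s^3 - 26*s^2 + 216*s + 448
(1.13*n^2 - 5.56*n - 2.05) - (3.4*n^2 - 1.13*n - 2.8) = -2.27*n^2 - 4.43*n + 0.75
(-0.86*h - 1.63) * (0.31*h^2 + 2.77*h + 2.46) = -0.2666*h^3 - 2.8875*h^2 - 6.6307*h - 4.0098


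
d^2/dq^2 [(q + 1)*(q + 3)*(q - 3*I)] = 6*q + 8 - 6*I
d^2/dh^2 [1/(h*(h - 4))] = 2*(h^2 + h*(h - 4) + (h - 4)^2)/(h^3*(h - 4)^3)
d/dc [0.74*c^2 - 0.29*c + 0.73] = 1.48*c - 0.29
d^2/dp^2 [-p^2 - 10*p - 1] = -2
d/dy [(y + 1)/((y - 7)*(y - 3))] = (-y^2 - 2*y + 31)/(y^4 - 20*y^3 + 142*y^2 - 420*y + 441)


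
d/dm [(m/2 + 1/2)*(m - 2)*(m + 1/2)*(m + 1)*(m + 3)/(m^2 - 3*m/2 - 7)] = (12*m^6 + 4*m^5 - 209*m^4 - 374*m^3 + 247*m^2 + 724*m + 304)/(2*(4*m^4 - 12*m^3 - 47*m^2 + 84*m + 196))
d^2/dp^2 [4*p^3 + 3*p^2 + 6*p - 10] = 24*p + 6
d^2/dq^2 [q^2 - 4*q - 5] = 2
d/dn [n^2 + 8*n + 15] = 2*n + 8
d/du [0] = 0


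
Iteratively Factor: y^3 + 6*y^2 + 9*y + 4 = (y + 1)*(y^2 + 5*y + 4) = (y + 1)^2*(y + 4)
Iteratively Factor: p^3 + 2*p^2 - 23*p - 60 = (p + 4)*(p^2 - 2*p - 15) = (p - 5)*(p + 4)*(p + 3)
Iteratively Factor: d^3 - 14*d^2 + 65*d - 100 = (d - 4)*(d^2 - 10*d + 25) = (d - 5)*(d - 4)*(d - 5)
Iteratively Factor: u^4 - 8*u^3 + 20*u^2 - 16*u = (u - 4)*(u^3 - 4*u^2 + 4*u) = u*(u - 4)*(u^2 - 4*u + 4) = u*(u - 4)*(u - 2)*(u - 2)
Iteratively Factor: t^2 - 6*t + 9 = (t - 3)*(t - 3)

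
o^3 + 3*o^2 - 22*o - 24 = (o - 4)*(o + 1)*(o + 6)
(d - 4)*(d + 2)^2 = d^3 - 12*d - 16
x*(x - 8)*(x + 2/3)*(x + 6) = x^4 - 4*x^3/3 - 148*x^2/3 - 32*x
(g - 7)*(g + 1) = g^2 - 6*g - 7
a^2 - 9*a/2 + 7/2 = (a - 7/2)*(a - 1)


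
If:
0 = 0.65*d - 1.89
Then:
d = 2.91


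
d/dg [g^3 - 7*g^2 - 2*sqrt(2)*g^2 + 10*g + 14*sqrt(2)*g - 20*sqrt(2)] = 3*g^2 - 14*g - 4*sqrt(2)*g + 10 + 14*sqrt(2)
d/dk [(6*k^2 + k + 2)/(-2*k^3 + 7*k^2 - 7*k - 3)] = (12*k^4 + 4*k^3 - 37*k^2 - 64*k + 11)/(4*k^6 - 28*k^5 + 77*k^4 - 86*k^3 + 7*k^2 + 42*k + 9)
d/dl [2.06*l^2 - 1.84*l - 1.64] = 4.12*l - 1.84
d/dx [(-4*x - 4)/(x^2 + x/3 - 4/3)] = 12*(-3*x^2 - x + (x + 1)*(6*x + 1) + 4)/(3*x^2 + x - 4)^2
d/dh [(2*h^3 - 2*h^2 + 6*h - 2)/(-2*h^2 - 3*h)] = 2*(-2*h^4 - 6*h^3 + 9*h^2 - 4*h - 3)/(h^2*(4*h^2 + 12*h + 9))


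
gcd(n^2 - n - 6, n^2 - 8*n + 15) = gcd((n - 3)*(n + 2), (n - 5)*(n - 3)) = n - 3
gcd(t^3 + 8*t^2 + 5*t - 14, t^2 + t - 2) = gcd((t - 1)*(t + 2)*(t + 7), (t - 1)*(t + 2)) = t^2 + t - 2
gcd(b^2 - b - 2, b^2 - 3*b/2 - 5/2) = b + 1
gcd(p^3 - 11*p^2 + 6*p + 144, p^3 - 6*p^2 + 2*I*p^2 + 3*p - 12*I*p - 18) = p - 6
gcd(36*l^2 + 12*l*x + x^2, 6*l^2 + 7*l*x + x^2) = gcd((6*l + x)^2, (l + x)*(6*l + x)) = 6*l + x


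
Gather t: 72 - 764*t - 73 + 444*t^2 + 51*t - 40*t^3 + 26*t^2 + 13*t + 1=-40*t^3 + 470*t^2 - 700*t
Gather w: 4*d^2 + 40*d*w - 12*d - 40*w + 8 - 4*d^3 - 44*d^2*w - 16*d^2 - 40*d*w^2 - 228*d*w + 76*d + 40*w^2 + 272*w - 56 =-4*d^3 - 12*d^2 + 64*d + w^2*(40 - 40*d) + w*(-44*d^2 - 188*d + 232) - 48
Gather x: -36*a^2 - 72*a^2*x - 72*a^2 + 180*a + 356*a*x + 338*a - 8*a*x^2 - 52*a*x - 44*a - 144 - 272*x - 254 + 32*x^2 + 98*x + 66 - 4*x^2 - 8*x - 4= -108*a^2 + 474*a + x^2*(28 - 8*a) + x*(-72*a^2 + 304*a - 182) - 336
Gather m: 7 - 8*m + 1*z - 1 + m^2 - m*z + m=m^2 + m*(-z - 7) + z + 6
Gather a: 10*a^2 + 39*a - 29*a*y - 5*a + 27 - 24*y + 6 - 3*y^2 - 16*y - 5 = 10*a^2 + a*(34 - 29*y) - 3*y^2 - 40*y + 28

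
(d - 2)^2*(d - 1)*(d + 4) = d^4 - d^3 - 12*d^2 + 28*d - 16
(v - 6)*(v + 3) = v^2 - 3*v - 18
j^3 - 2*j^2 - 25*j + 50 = (j - 5)*(j - 2)*(j + 5)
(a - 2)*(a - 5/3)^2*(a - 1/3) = a^4 - 17*a^3/3 + 101*a^2/9 - 235*a/27 + 50/27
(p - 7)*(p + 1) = p^2 - 6*p - 7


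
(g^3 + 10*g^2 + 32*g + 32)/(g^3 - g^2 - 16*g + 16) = (g^2 + 6*g + 8)/(g^2 - 5*g + 4)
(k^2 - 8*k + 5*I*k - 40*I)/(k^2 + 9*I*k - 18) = (k^2 + k*(-8 + 5*I) - 40*I)/(k^2 + 9*I*k - 18)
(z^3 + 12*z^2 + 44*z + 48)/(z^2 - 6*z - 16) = (z^2 + 10*z + 24)/(z - 8)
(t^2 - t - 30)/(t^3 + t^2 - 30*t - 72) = (t + 5)/(t^2 + 7*t + 12)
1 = 1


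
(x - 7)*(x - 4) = x^2 - 11*x + 28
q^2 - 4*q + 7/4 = (q - 7/2)*(q - 1/2)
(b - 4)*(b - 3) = b^2 - 7*b + 12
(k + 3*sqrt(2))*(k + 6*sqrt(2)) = k^2 + 9*sqrt(2)*k + 36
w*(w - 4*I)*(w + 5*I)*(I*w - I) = I*w^4 - w^3 - I*w^3 + w^2 + 20*I*w^2 - 20*I*w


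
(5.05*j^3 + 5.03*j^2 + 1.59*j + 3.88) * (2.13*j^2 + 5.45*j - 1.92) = 10.7565*j^5 + 38.2364*j^4 + 21.1042*j^3 + 7.2723*j^2 + 18.0932*j - 7.4496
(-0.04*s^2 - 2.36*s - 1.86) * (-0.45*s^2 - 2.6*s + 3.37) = 0.018*s^4 + 1.166*s^3 + 6.8382*s^2 - 3.1172*s - 6.2682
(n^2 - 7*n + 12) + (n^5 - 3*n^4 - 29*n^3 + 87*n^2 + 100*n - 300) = n^5 - 3*n^4 - 29*n^3 + 88*n^2 + 93*n - 288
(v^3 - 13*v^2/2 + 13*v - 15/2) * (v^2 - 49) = v^5 - 13*v^4/2 - 36*v^3 + 311*v^2 - 637*v + 735/2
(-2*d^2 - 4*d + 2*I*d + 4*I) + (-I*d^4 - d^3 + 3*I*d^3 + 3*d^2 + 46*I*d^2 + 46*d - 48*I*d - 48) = -I*d^4 - d^3 + 3*I*d^3 + d^2 + 46*I*d^2 + 42*d - 46*I*d - 48 + 4*I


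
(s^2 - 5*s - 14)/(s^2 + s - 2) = (s - 7)/(s - 1)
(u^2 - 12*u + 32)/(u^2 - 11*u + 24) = (u - 4)/(u - 3)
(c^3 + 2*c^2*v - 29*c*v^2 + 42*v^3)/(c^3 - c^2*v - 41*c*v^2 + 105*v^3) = (-c + 2*v)/(-c + 5*v)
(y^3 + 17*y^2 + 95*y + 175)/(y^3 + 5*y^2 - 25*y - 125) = (y + 7)/(y - 5)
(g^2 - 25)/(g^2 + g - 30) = (g + 5)/(g + 6)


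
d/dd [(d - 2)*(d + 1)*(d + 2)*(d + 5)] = 4*d^3 + 18*d^2 + 2*d - 24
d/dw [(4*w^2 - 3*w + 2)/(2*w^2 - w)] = 2*(w^2 - 4*w + 1)/(w^2*(4*w^2 - 4*w + 1))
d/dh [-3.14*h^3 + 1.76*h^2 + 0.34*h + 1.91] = -9.42*h^2 + 3.52*h + 0.34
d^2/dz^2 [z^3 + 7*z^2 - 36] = 6*z + 14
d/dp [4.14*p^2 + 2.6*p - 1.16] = 8.28*p + 2.6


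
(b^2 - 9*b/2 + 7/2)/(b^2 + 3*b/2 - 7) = (2*b^2 - 9*b + 7)/(2*b^2 + 3*b - 14)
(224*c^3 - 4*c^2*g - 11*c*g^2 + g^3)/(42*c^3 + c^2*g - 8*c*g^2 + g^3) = (32*c^2 + 4*c*g - g^2)/(6*c^2 + c*g - g^2)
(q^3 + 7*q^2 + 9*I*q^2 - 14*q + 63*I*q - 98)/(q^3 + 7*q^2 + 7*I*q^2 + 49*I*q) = (q + 2*I)/q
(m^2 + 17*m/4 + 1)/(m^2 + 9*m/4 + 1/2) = (m + 4)/(m + 2)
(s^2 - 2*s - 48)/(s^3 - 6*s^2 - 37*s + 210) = (s - 8)/(s^2 - 12*s + 35)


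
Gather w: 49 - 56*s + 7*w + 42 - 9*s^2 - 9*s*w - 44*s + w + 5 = -9*s^2 - 100*s + w*(8 - 9*s) + 96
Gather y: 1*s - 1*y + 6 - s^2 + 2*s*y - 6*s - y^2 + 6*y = -s^2 - 5*s - y^2 + y*(2*s + 5) + 6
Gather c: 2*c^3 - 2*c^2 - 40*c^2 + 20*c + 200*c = 2*c^3 - 42*c^2 + 220*c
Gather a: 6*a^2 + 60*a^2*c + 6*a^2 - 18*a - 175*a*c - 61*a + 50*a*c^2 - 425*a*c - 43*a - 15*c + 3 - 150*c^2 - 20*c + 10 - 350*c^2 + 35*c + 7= a^2*(60*c + 12) + a*(50*c^2 - 600*c - 122) - 500*c^2 + 20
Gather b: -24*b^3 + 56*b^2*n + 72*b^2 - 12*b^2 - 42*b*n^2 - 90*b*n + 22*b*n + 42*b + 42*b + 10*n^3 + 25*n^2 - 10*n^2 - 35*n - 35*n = -24*b^3 + b^2*(56*n + 60) + b*(-42*n^2 - 68*n + 84) + 10*n^3 + 15*n^2 - 70*n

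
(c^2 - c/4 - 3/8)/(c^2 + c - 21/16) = 2*(2*c + 1)/(4*c + 7)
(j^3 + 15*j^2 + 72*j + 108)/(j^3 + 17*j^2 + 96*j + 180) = (j + 3)/(j + 5)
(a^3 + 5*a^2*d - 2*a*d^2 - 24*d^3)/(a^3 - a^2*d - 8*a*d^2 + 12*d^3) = (a + 4*d)/(a - 2*d)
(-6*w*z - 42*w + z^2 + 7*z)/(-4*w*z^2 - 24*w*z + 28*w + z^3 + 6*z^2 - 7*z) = (-6*w + z)/(-4*w*z + 4*w + z^2 - z)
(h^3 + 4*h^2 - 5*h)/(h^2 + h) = (h^2 + 4*h - 5)/(h + 1)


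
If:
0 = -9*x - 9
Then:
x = -1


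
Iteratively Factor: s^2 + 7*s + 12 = (s + 4)*(s + 3)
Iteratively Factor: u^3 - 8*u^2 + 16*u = (u - 4)*(u^2 - 4*u) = (u - 4)^2*(u)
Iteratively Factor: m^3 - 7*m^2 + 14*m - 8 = (m - 4)*(m^2 - 3*m + 2) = (m - 4)*(m - 1)*(m - 2)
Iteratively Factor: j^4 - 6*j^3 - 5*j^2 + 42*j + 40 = (j + 2)*(j^3 - 8*j^2 + 11*j + 20) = (j + 1)*(j + 2)*(j^2 - 9*j + 20) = (j - 4)*(j + 1)*(j + 2)*(j - 5)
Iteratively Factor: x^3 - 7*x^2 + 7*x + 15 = (x - 3)*(x^2 - 4*x - 5) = (x - 5)*(x - 3)*(x + 1)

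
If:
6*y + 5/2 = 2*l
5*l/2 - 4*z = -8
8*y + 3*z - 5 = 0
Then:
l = 56/109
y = -107/436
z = 253/109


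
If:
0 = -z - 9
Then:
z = -9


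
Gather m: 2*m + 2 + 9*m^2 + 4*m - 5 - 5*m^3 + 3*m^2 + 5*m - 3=-5*m^3 + 12*m^2 + 11*m - 6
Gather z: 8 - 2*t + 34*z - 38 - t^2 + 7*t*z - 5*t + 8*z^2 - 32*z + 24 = -t^2 - 7*t + 8*z^2 + z*(7*t + 2) - 6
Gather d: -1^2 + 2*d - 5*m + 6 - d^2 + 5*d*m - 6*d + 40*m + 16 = -d^2 + d*(5*m - 4) + 35*m + 21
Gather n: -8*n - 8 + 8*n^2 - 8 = 8*n^2 - 8*n - 16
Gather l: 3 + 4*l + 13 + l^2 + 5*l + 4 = l^2 + 9*l + 20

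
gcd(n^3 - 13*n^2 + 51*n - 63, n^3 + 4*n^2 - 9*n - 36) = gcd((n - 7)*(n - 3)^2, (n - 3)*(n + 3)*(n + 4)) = n - 3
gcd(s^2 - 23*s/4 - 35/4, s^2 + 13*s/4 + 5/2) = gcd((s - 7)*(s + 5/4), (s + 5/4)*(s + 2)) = s + 5/4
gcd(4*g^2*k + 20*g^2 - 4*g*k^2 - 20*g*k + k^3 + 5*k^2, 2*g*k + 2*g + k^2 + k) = 1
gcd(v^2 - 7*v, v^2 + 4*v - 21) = 1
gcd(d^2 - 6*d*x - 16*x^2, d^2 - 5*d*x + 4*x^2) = 1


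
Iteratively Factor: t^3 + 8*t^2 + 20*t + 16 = (t + 2)*(t^2 + 6*t + 8) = (t + 2)^2*(t + 4)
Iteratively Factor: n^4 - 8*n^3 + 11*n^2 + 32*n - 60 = (n - 5)*(n^3 - 3*n^2 - 4*n + 12) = (n - 5)*(n - 2)*(n^2 - n - 6) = (n - 5)*(n - 2)*(n + 2)*(n - 3)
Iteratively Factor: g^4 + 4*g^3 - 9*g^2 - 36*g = (g + 4)*(g^3 - 9*g) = (g + 3)*(g + 4)*(g^2 - 3*g) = (g - 3)*(g + 3)*(g + 4)*(g)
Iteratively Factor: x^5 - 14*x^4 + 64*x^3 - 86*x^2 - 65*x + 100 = (x + 1)*(x^4 - 15*x^3 + 79*x^2 - 165*x + 100) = (x - 4)*(x + 1)*(x^3 - 11*x^2 + 35*x - 25) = (x - 5)*(x - 4)*(x + 1)*(x^2 - 6*x + 5) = (x - 5)^2*(x - 4)*(x + 1)*(x - 1)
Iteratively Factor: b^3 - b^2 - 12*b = (b)*(b^2 - b - 12) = b*(b + 3)*(b - 4)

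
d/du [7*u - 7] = 7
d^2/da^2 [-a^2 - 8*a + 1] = -2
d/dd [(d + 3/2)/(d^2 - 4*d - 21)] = (d^2 - 4*d - (d - 2)*(2*d + 3) - 21)/(-d^2 + 4*d + 21)^2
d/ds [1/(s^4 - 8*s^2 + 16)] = 4*s*(4 - s^2)/(s^4 - 8*s^2 + 16)^2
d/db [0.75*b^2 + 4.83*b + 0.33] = 1.5*b + 4.83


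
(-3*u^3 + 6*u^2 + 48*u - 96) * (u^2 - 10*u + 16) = -3*u^5 + 36*u^4 - 60*u^3 - 480*u^2 + 1728*u - 1536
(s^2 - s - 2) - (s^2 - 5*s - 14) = 4*s + 12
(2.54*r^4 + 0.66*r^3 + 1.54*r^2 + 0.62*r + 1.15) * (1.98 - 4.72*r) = -11.9888*r^5 + 1.914*r^4 - 5.962*r^3 + 0.1228*r^2 - 4.2004*r + 2.277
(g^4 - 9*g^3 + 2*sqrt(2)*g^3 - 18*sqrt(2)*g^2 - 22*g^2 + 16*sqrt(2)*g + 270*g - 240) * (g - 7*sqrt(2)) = g^5 - 9*g^4 - 5*sqrt(2)*g^4 - 50*g^3 + 45*sqrt(2)*g^3 + 170*sqrt(2)*g^2 + 522*g^2 - 1890*sqrt(2)*g - 464*g + 1680*sqrt(2)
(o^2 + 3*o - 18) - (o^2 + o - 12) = 2*o - 6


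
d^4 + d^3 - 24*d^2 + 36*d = d*(d - 3)*(d - 2)*(d + 6)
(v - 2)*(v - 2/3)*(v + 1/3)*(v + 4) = v^4 + 5*v^3/3 - 80*v^2/9 + 20*v/9 + 16/9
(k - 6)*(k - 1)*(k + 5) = k^3 - 2*k^2 - 29*k + 30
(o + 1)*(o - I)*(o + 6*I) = o^3 + o^2 + 5*I*o^2 + 6*o + 5*I*o + 6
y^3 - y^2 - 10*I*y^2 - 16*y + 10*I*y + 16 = (y - 1)*(y - 8*I)*(y - 2*I)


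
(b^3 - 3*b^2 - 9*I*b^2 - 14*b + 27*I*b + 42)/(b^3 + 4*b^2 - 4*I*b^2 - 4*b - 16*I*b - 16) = (b^2 - b*(3 + 7*I) + 21*I)/(b^2 + 2*b*(2 - I) - 8*I)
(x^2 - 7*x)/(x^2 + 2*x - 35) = x*(x - 7)/(x^2 + 2*x - 35)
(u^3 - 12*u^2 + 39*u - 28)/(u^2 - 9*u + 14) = (u^2 - 5*u + 4)/(u - 2)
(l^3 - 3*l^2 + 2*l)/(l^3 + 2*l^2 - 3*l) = (l - 2)/(l + 3)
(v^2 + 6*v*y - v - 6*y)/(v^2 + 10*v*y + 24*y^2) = (v - 1)/(v + 4*y)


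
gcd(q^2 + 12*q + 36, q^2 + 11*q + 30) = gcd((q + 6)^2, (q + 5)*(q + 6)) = q + 6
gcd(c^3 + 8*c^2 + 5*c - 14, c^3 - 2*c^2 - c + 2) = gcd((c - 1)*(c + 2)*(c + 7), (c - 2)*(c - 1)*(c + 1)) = c - 1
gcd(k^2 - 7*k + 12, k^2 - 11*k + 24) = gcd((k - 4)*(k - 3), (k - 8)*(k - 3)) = k - 3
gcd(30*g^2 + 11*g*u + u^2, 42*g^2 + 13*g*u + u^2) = 6*g + u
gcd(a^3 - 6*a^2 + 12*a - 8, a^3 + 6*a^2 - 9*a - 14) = a - 2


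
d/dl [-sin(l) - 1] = -cos(l)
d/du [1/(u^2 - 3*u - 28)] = (3 - 2*u)/(-u^2 + 3*u + 28)^2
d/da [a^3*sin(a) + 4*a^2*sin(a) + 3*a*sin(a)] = a^3*cos(a) + 3*a^2*sin(a) + 4*a^2*cos(a) + 8*a*sin(a) + 3*a*cos(a) + 3*sin(a)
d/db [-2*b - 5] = -2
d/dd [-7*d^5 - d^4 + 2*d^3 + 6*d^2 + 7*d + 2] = -35*d^4 - 4*d^3 + 6*d^2 + 12*d + 7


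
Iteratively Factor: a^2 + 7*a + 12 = (a + 4)*(a + 3)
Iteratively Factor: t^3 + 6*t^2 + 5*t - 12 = (t + 3)*(t^2 + 3*t - 4) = (t - 1)*(t + 3)*(t + 4)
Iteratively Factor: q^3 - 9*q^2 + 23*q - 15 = (q - 1)*(q^2 - 8*q + 15) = (q - 5)*(q - 1)*(q - 3)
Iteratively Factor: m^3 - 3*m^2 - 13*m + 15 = (m - 5)*(m^2 + 2*m - 3) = (m - 5)*(m + 3)*(m - 1)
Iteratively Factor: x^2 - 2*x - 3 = (x - 3)*(x + 1)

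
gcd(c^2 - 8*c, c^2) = c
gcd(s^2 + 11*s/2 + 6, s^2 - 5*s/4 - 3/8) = 1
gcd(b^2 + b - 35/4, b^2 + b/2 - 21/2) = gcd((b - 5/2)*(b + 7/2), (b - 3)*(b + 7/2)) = b + 7/2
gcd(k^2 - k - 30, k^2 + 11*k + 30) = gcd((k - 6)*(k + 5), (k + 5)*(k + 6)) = k + 5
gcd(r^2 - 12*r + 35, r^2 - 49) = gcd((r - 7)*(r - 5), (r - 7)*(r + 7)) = r - 7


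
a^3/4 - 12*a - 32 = (a/4 + 1)*(a - 8)*(a + 4)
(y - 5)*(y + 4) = y^2 - y - 20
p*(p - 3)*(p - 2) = p^3 - 5*p^2 + 6*p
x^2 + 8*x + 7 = (x + 1)*(x + 7)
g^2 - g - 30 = (g - 6)*(g + 5)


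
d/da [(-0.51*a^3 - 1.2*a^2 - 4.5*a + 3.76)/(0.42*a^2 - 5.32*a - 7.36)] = (-0.2142*a^4 + 5.4264*a^3 + 19.5348*a^2 + 14.5056*a + 53.1232)/(0.1764*a^4 - 4.4688*a^3 + 22.12*a^2 + 78.3104*a + 54.1696)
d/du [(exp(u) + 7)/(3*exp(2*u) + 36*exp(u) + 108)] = (-exp(u) - 8)*exp(u)/(3*(exp(3*u) + 18*exp(2*u) + 108*exp(u) + 216))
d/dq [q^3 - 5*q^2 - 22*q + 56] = 3*q^2 - 10*q - 22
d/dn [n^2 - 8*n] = 2*n - 8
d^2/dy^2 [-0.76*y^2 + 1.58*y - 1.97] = -1.52000000000000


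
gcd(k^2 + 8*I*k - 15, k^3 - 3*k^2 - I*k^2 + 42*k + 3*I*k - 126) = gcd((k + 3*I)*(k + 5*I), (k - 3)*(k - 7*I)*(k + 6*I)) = 1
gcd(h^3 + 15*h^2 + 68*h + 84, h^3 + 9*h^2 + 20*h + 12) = h^2 + 8*h + 12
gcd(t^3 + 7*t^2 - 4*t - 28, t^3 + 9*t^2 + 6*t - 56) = t^2 + 5*t - 14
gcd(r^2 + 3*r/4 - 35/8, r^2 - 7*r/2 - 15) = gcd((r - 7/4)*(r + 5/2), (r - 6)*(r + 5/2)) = r + 5/2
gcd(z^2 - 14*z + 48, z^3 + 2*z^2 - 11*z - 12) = 1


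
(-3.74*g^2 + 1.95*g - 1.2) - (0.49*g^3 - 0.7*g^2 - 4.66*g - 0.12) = -0.49*g^3 - 3.04*g^2 + 6.61*g - 1.08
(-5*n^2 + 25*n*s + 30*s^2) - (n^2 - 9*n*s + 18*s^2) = -6*n^2 + 34*n*s + 12*s^2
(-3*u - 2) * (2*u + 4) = -6*u^2 - 16*u - 8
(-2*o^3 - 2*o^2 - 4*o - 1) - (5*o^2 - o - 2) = -2*o^3 - 7*o^2 - 3*o + 1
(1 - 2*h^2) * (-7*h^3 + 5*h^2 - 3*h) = 14*h^5 - 10*h^4 - h^3 + 5*h^2 - 3*h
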